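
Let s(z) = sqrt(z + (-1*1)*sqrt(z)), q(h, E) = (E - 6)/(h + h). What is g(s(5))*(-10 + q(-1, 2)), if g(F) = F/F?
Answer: -8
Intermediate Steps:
q(h, E) = (-6 + E)/(2*h) (q(h, E) = (-6 + E)/((2*h)) = (-6 + E)*(1/(2*h)) = (-6 + E)/(2*h))
s(z) = sqrt(z - sqrt(z))
g(F) = 1
g(s(5))*(-10 + q(-1, 2)) = 1*(-10 + (1/2)*(-6 + 2)/(-1)) = 1*(-10 + (1/2)*(-1)*(-4)) = 1*(-10 + 2) = 1*(-8) = -8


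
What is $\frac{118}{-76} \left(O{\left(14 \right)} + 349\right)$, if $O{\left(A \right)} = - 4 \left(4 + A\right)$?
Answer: $- \frac{16343}{38} \approx -430.08$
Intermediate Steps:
$O{\left(A \right)} = -16 - 4 A$
$\frac{118}{-76} \left(O{\left(14 \right)} + 349\right) = \frac{118}{-76} \left(\left(-16 - 56\right) + 349\right) = 118 \left(- \frac{1}{76}\right) \left(\left(-16 - 56\right) + 349\right) = - \frac{59 \left(-72 + 349\right)}{38} = \left(- \frac{59}{38}\right) 277 = - \frac{16343}{38}$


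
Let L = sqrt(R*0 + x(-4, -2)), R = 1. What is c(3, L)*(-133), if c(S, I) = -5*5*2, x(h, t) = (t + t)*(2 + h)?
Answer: 6650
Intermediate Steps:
x(h, t) = 2*t*(2 + h) (x(h, t) = (2*t)*(2 + h) = 2*t*(2 + h))
L = 2*sqrt(2) (L = sqrt(1*0 + 2*(-2)*(2 - 4)) = sqrt(0 + 2*(-2)*(-2)) = sqrt(0 + 8) = sqrt(8) = 2*sqrt(2) ≈ 2.8284)
c(S, I) = -50 (c(S, I) = -25*2 = -50)
c(3, L)*(-133) = -50*(-133) = 6650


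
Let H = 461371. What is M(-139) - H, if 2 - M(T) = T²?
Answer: -480690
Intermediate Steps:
M(T) = 2 - T²
M(-139) - H = (2 - 1*(-139)²) - 1*461371 = (2 - 1*19321) - 461371 = (2 - 19321) - 461371 = -19319 - 461371 = -480690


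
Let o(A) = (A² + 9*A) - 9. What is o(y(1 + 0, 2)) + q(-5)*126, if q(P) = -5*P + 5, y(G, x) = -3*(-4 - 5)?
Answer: 4743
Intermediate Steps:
y(G, x) = 27 (y(G, x) = -3*(-9) = 27)
q(P) = 5 - 5*P
o(A) = -9 + A² + 9*A
o(y(1 + 0, 2)) + q(-5)*126 = (-9 + 27² + 9*27) + (5 - 5*(-5))*126 = (-9 + 729 + 243) + (5 + 25)*126 = 963 + 30*126 = 963 + 3780 = 4743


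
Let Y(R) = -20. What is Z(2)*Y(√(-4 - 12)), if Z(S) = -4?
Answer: 80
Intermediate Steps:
Z(2)*Y(√(-4 - 12)) = -4*(-20) = 80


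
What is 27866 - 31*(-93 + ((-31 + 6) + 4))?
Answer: 31400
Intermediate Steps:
27866 - 31*(-93 + ((-31 + 6) + 4)) = 27866 - 31*(-93 + (-25 + 4)) = 27866 - 31*(-93 - 21) = 27866 - 31*(-114) = 27866 - 1*(-3534) = 27866 + 3534 = 31400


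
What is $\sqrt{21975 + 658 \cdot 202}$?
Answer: $\sqrt{154891} \approx 393.56$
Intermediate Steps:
$\sqrt{21975 + 658 \cdot 202} = \sqrt{21975 + 132916} = \sqrt{154891}$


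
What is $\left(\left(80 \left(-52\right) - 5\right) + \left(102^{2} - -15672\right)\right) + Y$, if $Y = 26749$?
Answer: $48660$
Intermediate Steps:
$\left(\left(80 \left(-52\right) - 5\right) + \left(102^{2} - -15672\right)\right) + Y = \left(\left(80 \left(-52\right) - 5\right) + \left(102^{2} - -15672\right)\right) + 26749 = \left(\left(-4160 - 5\right) + \left(10404 + 15672\right)\right) + 26749 = \left(-4165 + 26076\right) + 26749 = 21911 + 26749 = 48660$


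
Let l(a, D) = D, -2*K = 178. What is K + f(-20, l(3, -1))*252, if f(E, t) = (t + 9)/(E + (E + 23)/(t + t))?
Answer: -7859/43 ≈ -182.77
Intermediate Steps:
K = -89 (K = -1/2*178 = -89)
f(E, t) = (9 + t)/(E + (23 + E)/(2*t)) (f(E, t) = (9 + t)/(E + (23 + E)/((2*t))) = (9 + t)/(E + (23 + E)*(1/(2*t))) = (9 + t)/(E + (23 + E)/(2*t)))
K + f(-20, l(3, -1))*252 = -89 + (2*(-1)*(9 - 1)/(23 - 20 + 2*(-20)*(-1)))*252 = -89 + (2*(-1)*8/(23 - 20 + 40))*252 = -89 + (2*(-1)*8/43)*252 = -89 + (2*(-1)*(1/43)*8)*252 = -89 - 16/43*252 = -89 - 4032/43 = -7859/43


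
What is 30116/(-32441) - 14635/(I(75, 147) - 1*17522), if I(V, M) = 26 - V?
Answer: -54394201/570020811 ≈ -0.095425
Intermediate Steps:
30116/(-32441) - 14635/(I(75, 147) - 1*17522) = 30116/(-32441) - 14635/((26 - 1*75) - 1*17522) = 30116*(-1/32441) - 14635/((26 - 75) - 17522) = -30116/32441 - 14635/(-49 - 17522) = -30116/32441 - 14635/(-17571) = -30116/32441 - 14635*(-1/17571) = -30116/32441 + 14635/17571 = -54394201/570020811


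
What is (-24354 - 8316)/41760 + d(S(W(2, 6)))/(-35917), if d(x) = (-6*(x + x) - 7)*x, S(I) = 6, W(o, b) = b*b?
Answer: -12817935/16665488 ≈ -0.76913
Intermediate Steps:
W(o, b) = b²
d(x) = x*(-7 - 12*x) (d(x) = (-12*x - 7)*x = (-7 - 12*x)*x = x*(-7 - 12*x))
(-24354 - 8316)/41760 + d(S(W(2, 6)))/(-35917) = (-24354 - 8316)/41760 - 1*6*(7 + 12*6)/(-35917) = -32670*1/41760 - 1*6*(7 + 72)*(-1/35917) = -363/464 - 1*6*79*(-1/35917) = -363/464 - 474*(-1/35917) = -363/464 + 474/35917 = -12817935/16665488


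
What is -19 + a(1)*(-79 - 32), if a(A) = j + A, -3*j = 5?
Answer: 55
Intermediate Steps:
j = -5/3 (j = -⅓*5 = -5/3 ≈ -1.6667)
a(A) = -5/3 + A
-19 + a(1)*(-79 - 32) = -19 + (-5/3 + 1)*(-79 - 32) = -19 - ⅔*(-111) = -19 + 74 = 55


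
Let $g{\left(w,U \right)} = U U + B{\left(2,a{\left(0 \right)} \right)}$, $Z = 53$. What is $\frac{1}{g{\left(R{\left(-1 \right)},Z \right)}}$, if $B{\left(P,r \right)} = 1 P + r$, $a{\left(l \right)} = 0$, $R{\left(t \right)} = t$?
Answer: $\frac{1}{2811} \approx 0.00035575$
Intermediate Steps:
$B{\left(P,r \right)} = P + r$
$g{\left(w,U \right)} = 2 + U^{2}$ ($g{\left(w,U \right)} = U U + \left(2 + 0\right) = U^{2} + 2 = 2 + U^{2}$)
$\frac{1}{g{\left(R{\left(-1 \right)},Z \right)}} = \frac{1}{2 + 53^{2}} = \frac{1}{2 + 2809} = \frac{1}{2811}$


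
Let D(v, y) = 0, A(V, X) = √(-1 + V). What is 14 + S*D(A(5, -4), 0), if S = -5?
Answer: 14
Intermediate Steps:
14 + S*D(A(5, -4), 0) = 14 - 5*0 = 14 + 0 = 14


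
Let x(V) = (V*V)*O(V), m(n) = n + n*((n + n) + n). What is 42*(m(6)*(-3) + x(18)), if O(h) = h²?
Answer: 4394628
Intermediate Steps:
m(n) = n + 3*n² (m(n) = n + n*(2*n + n) = n + n*(3*n) = n + 3*n²)
x(V) = V⁴ (x(V) = (V*V)*V² = V²*V² = V⁴)
42*(m(6)*(-3) + x(18)) = 42*((6*(1 + 3*6))*(-3) + 18⁴) = 42*((6*(1 + 18))*(-3) + 104976) = 42*((6*19)*(-3) + 104976) = 42*(114*(-3) + 104976) = 42*(-342 + 104976) = 42*104634 = 4394628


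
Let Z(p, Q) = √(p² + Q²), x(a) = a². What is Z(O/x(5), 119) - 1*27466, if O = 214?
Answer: -27466 + √8896421/25 ≈ -27347.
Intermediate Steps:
Z(p, Q) = √(Q² + p²)
Z(O/x(5), 119) - 1*27466 = √(119² + (214/(5²))²) - 1*27466 = √(14161 + (214/25)²) - 27466 = √(14161 + 45796/625) - 27466 = √(8896421/625) - 27466 = √8896421/25 - 27466 = -27466 + √8896421/25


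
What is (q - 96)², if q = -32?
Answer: 16384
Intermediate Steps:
(q - 96)² = (-32 - 96)² = (-128)² = 16384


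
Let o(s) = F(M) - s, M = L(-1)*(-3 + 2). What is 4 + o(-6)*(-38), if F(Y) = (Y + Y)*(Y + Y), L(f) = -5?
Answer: -4024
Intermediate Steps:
M = 5 (M = -5*(-3 + 2) = -5*(-1) = 5)
F(Y) = 4*Y² (F(Y) = (2*Y)*(2*Y) = 4*Y²)
o(s) = 100 - s (o(s) = 4*5² - s = 4*25 - s = 100 - s)
4 + o(-6)*(-38) = 4 + (100 - 1*(-6))*(-38) = 4 + (100 + 6)*(-38) = 4 + 106*(-38) = 4 - 4028 = -4024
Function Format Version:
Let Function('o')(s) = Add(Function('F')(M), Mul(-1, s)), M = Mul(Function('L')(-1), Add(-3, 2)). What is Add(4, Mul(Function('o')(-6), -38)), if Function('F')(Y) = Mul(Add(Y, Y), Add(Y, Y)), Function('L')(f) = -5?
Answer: -4024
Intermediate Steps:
M = 5 (M = Mul(-5, Add(-3, 2)) = Mul(-5, -1) = 5)
Function('F')(Y) = Mul(4, Pow(Y, 2)) (Function('F')(Y) = Mul(Mul(2, Y), Mul(2, Y)) = Mul(4, Pow(Y, 2)))
Function('o')(s) = Add(100, Mul(-1, s)) (Function('o')(s) = Add(Mul(4, Pow(5, 2)), Mul(-1, s)) = Add(Mul(4, 25), Mul(-1, s)) = Add(100, Mul(-1, s)))
Add(4, Mul(Function('o')(-6), -38)) = Add(4, Mul(Add(100, Mul(-1, -6)), -38)) = Add(4, Mul(Add(100, 6), -38)) = Add(4, Mul(106, -38)) = Add(4, -4028) = -4024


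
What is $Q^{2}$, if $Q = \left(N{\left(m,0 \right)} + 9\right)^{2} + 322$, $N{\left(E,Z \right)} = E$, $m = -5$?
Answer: $114244$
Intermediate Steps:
$Q = 338$ ($Q = \left(-5 + 9\right)^{2} + 322 = 4^{2} + 322 = 16 + 322 = 338$)
$Q^{2} = 338^{2} = 114244$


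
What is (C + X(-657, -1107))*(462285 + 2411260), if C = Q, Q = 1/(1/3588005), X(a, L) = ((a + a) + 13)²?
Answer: 15174058968270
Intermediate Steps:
X(a, L) = (13 + 2*a)² (X(a, L) = (2*a + 13)² = (13 + 2*a)²)
Q = 3588005 (Q = 1/(1/3588005) = 3588005)
C = 3588005
(C + X(-657, -1107))*(462285 + 2411260) = (3588005 + (13 + 2*(-657))²)*(462285 + 2411260) = (3588005 + (13 - 1314)²)*2873545 = (3588005 + (-1301)²)*2873545 = (3588005 + 1692601)*2873545 = 5280606*2873545 = 15174058968270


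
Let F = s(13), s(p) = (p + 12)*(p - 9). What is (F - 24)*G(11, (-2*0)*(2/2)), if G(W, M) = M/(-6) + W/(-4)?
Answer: -209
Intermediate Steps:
s(p) = (-9 + p)*(12 + p) (s(p) = (12 + p)*(-9 + p) = (-9 + p)*(12 + p))
F = 100 (F = -108 + 13² + 3*13 = -108 + 169 + 39 = 100)
G(W, M) = -W/4 - M/6 (G(W, M) = M*(-⅙) + W*(-¼) = -M/6 - W/4 = -W/4 - M/6)
(F - 24)*G(11, (-2*0)*(2/2)) = (100 - 24)*(-¼*11 - (-2*0)*2/2/6) = 76*(-11/4 - 0*2*(½)) = 76*(-11/4 - 0) = 76*(-11/4 - ⅙*0) = 76*(-11/4 + 0) = 76*(-11/4) = -209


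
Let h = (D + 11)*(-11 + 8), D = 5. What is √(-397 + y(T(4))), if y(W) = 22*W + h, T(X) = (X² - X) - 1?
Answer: I*√203 ≈ 14.248*I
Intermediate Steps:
h = -48 (h = (5 + 11)*(-11 + 8) = 16*(-3) = -48)
T(X) = -1 + X² - X
y(W) = -48 + 22*W (y(W) = 22*W - 48 = -48 + 22*W)
√(-397 + y(T(4))) = √(-397 + (-48 + 22*(-1 + 4² - 1*4))) = √(-397 + (-48 + 22*(-1 + 16 - 4))) = √(-397 + (-48 + 22*11)) = √(-397 + (-48 + 242)) = √(-397 + 194) = √(-203) = I*√203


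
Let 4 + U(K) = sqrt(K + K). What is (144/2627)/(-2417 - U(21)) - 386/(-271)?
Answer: 5904076308682/4145155954259 + 144*sqrt(42)/15295778429 ≈ 1.4243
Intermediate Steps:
U(K) = -4 + sqrt(2)*sqrt(K) (U(K) = -4 + sqrt(K + K) = -4 + sqrt(2*K) = -4 + sqrt(2)*sqrt(K))
(144/2627)/(-2417 - U(21)) - 386/(-271) = (144/2627)/(-2417 - (-4 + sqrt(2)*sqrt(21))) - 386/(-271) = (144*(1/2627))/(-2417 - (-4 + sqrt(42))) - 386*(-1/271) = 144/(2627*(-2417 + (4 - sqrt(42)))) + 386/271 = 144/(2627*(-2413 - sqrt(42))) + 386/271 = 386/271 + 144/(2627*(-2413 - sqrt(42)))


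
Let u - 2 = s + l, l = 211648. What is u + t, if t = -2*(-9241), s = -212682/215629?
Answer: 49622920346/215629 ≈ 2.3013e+5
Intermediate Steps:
s = -212682/215629 (s = -212682*1/215629 = -212682/215629 ≈ -0.98633)
u = 45637665168/215629 (u = 2 + (-212682/215629 + 211648) = 2 + 45637233910/215629 = 45637665168/215629 ≈ 2.1165e+5)
t = 18482
u + t = 45637665168/215629 + 18482 = 49622920346/215629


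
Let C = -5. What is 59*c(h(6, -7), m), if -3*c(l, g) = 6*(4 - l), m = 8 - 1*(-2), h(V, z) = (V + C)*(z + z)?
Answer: -2124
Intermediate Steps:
h(V, z) = 2*z*(-5 + V) (h(V, z) = (V - 5)*(z + z) = (-5 + V)*(2*z) = 2*z*(-5 + V))
m = 10 (m = 8 + 2 = 10)
c(l, g) = -8 + 2*l (c(l, g) = -2*(4 - l) = -(24 - 6*l)/3 = -8 + 2*l)
59*c(h(6, -7), m) = 59*(-8 + 2*(2*(-7)*(-5 + 6))) = 59*(-8 + 2*(2*(-7)*1)) = 59*(-8 + 2*(-14)) = 59*(-8 - 28) = 59*(-36) = -2124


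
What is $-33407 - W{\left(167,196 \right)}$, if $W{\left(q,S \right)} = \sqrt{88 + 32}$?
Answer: $-33407 - 2 \sqrt{30} \approx -33418.0$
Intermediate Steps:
$W{\left(q,S \right)} = 2 \sqrt{30}$ ($W{\left(q,S \right)} = \sqrt{120} = 2 \sqrt{30}$)
$-33407 - W{\left(167,196 \right)} = -33407 - 2 \sqrt{30}$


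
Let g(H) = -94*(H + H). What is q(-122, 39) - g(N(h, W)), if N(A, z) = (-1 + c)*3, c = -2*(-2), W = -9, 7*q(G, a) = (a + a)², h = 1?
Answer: 17928/7 ≈ 2561.1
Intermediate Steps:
q(G, a) = 4*a²/7 (q(G, a) = (a + a)²/7 = (2*a)²/7 = (4*a²)/7 = 4*a²/7)
c = 4
N(A, z) = 9 (N(A, z) = (-1 + 4)*3 = 3*3 = 9)
g(H) = -188*H
q(-122, 39) - g(N(h, W)) = (4/7)*39² - (-188)*9 = (4/7)*1521 - 1*(-1692) = 6084/7 + 1692 = 17928/7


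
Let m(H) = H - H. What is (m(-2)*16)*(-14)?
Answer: 0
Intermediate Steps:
m(H) = 0
(m(-2)*16)*(-14) = (0*16)*(-14) = 0*(-14) = 0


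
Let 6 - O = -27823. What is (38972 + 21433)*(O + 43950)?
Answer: 4335810495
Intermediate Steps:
O = 27829 (O = 6 - 1*(-27823) = 6 + 27823 = 27829)
(38972 + 21433)*(O + 43950) = (38972 + 21433)*(27829 + 43950) = 60405*71779 = 4335810495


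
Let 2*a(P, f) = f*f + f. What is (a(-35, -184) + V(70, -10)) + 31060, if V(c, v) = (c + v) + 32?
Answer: 47988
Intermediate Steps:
a(P, f) = f/2 + f**2/2 (a(P, f) = (f*f + f)/2 = (f**2 + f)/2 = (f + f**2)/2 = f/2 + f**2/2)
V(c, v) = 32 + c + v
(a(-35, -184) + V(70, -10)) + 31060 = ((1/2)*(-184)*(1 - 184) + (32 + 70 - 10)) + 31060 = ((1/2)*(-184)*(-183) + 92) + 31060 = (16836 + 92) + 31060 = 16928 + 31060 = 47988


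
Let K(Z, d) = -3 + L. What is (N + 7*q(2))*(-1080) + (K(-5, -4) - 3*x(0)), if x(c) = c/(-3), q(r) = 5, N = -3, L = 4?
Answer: -34559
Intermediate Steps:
K(Z, d) = 1 (K(Z, d) = -3 + 4 = 1)
x(c) = -c/3 (x(c) = c*(-⅓) = -c/3)
(N + 7*q(2))*(-1080) + (K(-5, -4) - 3*x(0)) = (-3 + 7*5)*(-1080) + (1 - (-1)*0) = (-3 + 35)*(-1080) + (1 - 3*0) = 32*(-1080) + (1 + 0) = -34560 + 1 = -34559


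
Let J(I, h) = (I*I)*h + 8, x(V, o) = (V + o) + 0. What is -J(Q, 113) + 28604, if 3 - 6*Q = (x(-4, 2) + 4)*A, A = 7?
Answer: 1015783/36 ≈ 28216.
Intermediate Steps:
x(V, o) = V + o
Q = -11/6 (Q = ½ - ((-4 + 2) + 4)*7/6 = ½ - (-2 + 4)*7/6 = ½ - 7/3 = -11/6 ≈ -1.8333)
J(I, h) = 8 + h*I² (J(I, h) = I²*h + 8 = h*I² + 8 = 8 + h*I²)
-J(Q, 113) + 28604 = -(8 + 113*(-11/6)²) + 28604 = -(8 + 113*(121/36)) + 28604 = -(8 + 13673/36) + 28604 = -1*13961/36 + 28604 = -13961/36 + 28604 = 1015783/36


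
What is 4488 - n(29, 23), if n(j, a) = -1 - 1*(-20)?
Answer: 4469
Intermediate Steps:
n(j, a) = 19 (n(j, a) = -1 + 20 = 19)
4488 - n(29, 23) = 4488 - 1*19 = 4488 - 19 = 4469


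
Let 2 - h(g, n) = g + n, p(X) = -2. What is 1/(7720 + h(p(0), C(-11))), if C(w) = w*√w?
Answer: 7724/59661507 - 11*I*√11/59661507 ≈ 0.00012946 - 6.115e-7*I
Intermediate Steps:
C(w) = w^(3/2)
h(g, n) = 2 - g - n (h(g, n) = 2 - (g + n) = 2 + (-g - n) = 2 - g - n)
1/(7720 + h(p(0), C(-11))) = 1/(7720 + (2 - 1*(-2) - (-11)^(3/2))) = 1/(7720 + (2 + 2 - (-11)*I*√11)) = 1/(7720 + (2 + 2 + 11*I*√11)) = 1/(7720 + (4 + 11*I*√11)) = 1/(7724 + 11*I*√11)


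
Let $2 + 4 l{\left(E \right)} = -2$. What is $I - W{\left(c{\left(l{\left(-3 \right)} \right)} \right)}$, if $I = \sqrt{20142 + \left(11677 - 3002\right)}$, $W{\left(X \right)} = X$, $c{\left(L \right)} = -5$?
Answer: $5 + \sqrt{28817} \approx 174.76$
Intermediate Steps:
$l{\left(E \right)} = -1$ ($l{\left(E \right)} = - \frac{1}{2} + \frac{1}{4} \left(-2\right) = - \frac{1}{2} - \frac{1}{2} = -1$)
$I = \sqrt{28817}$ ($I = \sqrt{20142 + 8675} = \sqrt{28817} \approx 169.76$)
$I - W{\left(c{\left(l{\left(-3 \right)} \right)} \right)} = \sqrt{28817} - -5 = \sqrt{28817} + 5 = 5 + \sqrt{28817}$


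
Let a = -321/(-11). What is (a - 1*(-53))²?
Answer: 817216/121 ≈ 6753.9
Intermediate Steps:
a = 321/11 (a = -321*(-1/11) = 321/11 ≈ 29.182)
(a - 1*(-53))² = (321/11 - 1*(-53))² = (321/11 + 53)² = (904/11)² = 817216/121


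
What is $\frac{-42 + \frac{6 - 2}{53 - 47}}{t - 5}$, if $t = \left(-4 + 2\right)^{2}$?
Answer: $\frac{124}{3} \approx 41.333$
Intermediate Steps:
$t = 4$ ($t = \left(-2\right)^{2} = 4$)
$\frac{-42 + \frac{6 - 2}{53 - 47}}{t - 5} = \frac{-42 + \frac{6 - 2}{53 - 47}}{4 - 5} = \frac{-42 + \frac{4}{6}}{-1} = - (-42 + 4 \cdot \frac{1}{6}) = - (-42 + \frac{2}{3}) = \left(-1\right) \left(- \frac{124}{3}\right) = \frac{124}{3}$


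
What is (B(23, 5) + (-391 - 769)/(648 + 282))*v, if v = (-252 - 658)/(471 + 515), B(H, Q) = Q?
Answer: -158795/45849 ≈ -3.4634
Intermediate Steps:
v = -455/493 (v = -910/986 = -910*1/986 = -455/493 ≈ -0.92292)
(B(23, 5) + (-391 - 769)/(648 + 282))*v = (5 + (-391 - 769)/(648 + 282))*(-455/493) = (5 - 1160/930)*(-455/493) = (5 - 1160*1/930)*(-455/493) = (5 - 116/93)*(-455/493) = (349/93)*(-455/493) = -158795/45849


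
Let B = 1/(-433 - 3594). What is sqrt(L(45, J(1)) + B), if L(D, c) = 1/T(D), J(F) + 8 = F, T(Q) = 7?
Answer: 2*sqrt(28329945)/28189 ≈ 0.37764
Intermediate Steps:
B = -1/4027 (B = 1/(-4027) = -1/4027 ≈ -0.00024832)
J(F) = -8 + F
L(D, c) = 1/7
sqrt(L(45, J(1)) + B) = sqrt(1/7 - 1/4027) = sqrt(4020/28189) = 2*sqrt(28329945)/28189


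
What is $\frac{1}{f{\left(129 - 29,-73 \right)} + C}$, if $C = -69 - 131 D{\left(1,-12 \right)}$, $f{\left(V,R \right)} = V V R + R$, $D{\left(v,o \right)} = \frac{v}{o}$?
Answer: $- \frac{12}{8761573} \approx -1.3696 \cdot 10^{-6}$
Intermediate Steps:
$f{\left(V,R \right)} = R + R V^{2}$ ($f{\left(V,R \right)} = V^{2} R + R = R V^{2} + R = R + R V^{2}$)
$C = - \frac{697}{12}$ ($C = -69 - 131 \cdot 1 \frac{1}{-12} = -69 - 131 \cdot 1 \left(- \frac{1}{12}\right) = -69 - - \frac{131}{12} = -69 + \frac{131}{12} = - \frac{697}{12} \approx -58.083$)
$\frac{1}{f{\left(129 - 29,-73 \right)} + C} = \frac{1}{- 73 \left(1 + \left(129 - 29\right)^{2}\right) - \frac{697}{12}} = \frac{1}{- 73 \left(1 + 100^{2}\right) - \frac{697}{12}} = \frac{1}{- 73 \left(1 + 10000\right) - \frac{697}{12}} = \frac{1}{\left(-73\right) 10001 - \frac{697}{12}} = \frac{1}{-730073 - \frac{697}{12}} = \frac{1}{- \frac{8761573}{12}} = - \frac{12}{8761573}$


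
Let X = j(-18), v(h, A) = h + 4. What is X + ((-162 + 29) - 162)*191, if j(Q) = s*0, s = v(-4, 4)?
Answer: -56345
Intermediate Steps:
v(h, A) = 4 + h
s = 0 (s = 4 - 4 = 0)
j(Q) = 0 (j(Q) = 0*0 = 0)
X = 0
X + ((-162 + 29) - 162)*191 = 0 + ((-162 + 29) - 162)*191 = 0 + (-133 - 162)*191 = 0 - 295*191 = 0 - 56345 = -56345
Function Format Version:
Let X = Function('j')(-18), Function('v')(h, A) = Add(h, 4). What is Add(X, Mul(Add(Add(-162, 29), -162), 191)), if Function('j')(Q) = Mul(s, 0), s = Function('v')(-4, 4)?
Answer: -56345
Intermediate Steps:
Function('v')(h, A) = Add(4, h)
s = 0 (s = Add(4, -4) = 0)
Function('j')(Q) = 0 (Function('j')(Q) = Mul(0, 0) = 0)
X = 0
Add(X, Mul(Add(Add(-162, 29), -162), 191)) = Add(0, Mul(Add(Add(-162, 29), -162), 191)) = Add(0, Mul(Add(-133, -162), 191)) = Add(0, Mul(-295, 191)) = Add(0, -56345) = -56345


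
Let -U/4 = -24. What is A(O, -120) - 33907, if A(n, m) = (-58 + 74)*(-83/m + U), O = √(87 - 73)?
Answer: -485399/15 ≈ -32360.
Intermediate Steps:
U = 96 (U = -4*(-24) = 96)
O = √14 ≈ 3.7417
A(n, m) = 1536 - 1328/m (A(n, m) = (-58 + 74)*(-83/m + 96) = 16*(96 - 83/m) = 1536 - 1328/m)
A(O, -120) - 33907 = (1536 - 1328/(-120)) - 33907 = (1536 - 1328*(-1/120)) - 33907 = (1536 + 166/15) - 33907 = 23206/15 - 33907 = -485399/15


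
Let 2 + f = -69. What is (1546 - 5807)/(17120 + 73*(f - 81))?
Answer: -4261/6024 ≈ -0.70734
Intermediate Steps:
f = -71 (f = -2 - 69 = -71)
(1546 - 5807)/(17120 + 73*(f - 81)) = (1546 - 5807)/(17120 + 73*(-71 - 81)) = -4261/(17120 + 73*(-152)) = -4261/(17120 - 11096) = -4261/6024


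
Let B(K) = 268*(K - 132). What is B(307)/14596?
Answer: 11725/3649 ≈ 3.2132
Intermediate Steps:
B(K) = -35376 + 268*K (B(K) = 268*(-132 + K) = -35376 + 268*K)
B(307)/14596 = (-35376 + 268*307)/14596 = (-35376 + 82276)*(1/14596) = 46900*(1/14596) = 11725/3649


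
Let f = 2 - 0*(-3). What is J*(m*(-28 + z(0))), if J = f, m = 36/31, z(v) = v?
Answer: -2016/31 ≈ -65.032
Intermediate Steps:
m = 36/31 (m = 36*(1/31) = 36/31 ≈ 1.1613)
f = 2 (f = 2 - 1*0 = 2 + 0 = 2)
J = 2
J*(m*(-28 + z(0))) = 2*(36*(-28 + 0)/31) = 2*((36/31)*(-28)) = 2*(-1008/31) = -2016/31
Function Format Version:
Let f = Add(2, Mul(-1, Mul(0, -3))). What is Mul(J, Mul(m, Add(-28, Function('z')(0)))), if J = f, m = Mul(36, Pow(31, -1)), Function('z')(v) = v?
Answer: Rational(-2016, 31) ≈ -65.032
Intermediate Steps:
m = Rational(36, 31) (m = Mul(36, Rational(1, 31)) = Rational(36, 31) ≈ 1.1613)
f = 2 (f = Add(2, Mul(-1, 0)) = Add(2, 0) = 2)
J = 2
Mul(J, Mul(m, Add(-28, Function('z')(0)))) = Mul(2, Mul(Rational(36, 31), Add(-28, 0))) = Mul(2, Mul(Rational(36, 31), -28)) = Mul(2, Rational(-1008, 31)) = Rational(-2016, 31)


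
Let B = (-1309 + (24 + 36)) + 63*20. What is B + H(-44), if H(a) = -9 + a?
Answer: -42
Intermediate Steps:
B = 11 (B = (-1309 + 60) + 1260 = -1249 + 1260 = 11)
B + H(-44) = 11 + (-9 - 44) = 11 - 53 = -42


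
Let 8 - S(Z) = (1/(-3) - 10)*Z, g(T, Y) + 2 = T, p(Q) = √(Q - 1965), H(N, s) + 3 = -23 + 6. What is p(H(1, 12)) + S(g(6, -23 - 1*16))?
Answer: 148/3 + I*√1985 ≈ 49.333 + 44.553*I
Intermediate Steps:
H(N, s) = -20 (H(N, s) = -3 + (-23 + 6) = -3 - 17 = -20)
p(Q) = √(-1965 + Q)
g(T, Y) = -2 + T
S(Z) = 8 + 31*Z/3 (S(Z) = 8 - (1/(-3) - 10)*Z = 8 - (-⅓ - 10)*Z = 8 - (-31)*Z/3 = 8 + 31*Z/3)
p(H(1, 12)) + S(g(6, -23 - 1*16)) = √(-1965 - 20) + (8 + 31*(-2 + 6)/3) = √(-1985) + (8 + (31/3)*4) = I*√1985 + (8 + 124/3) = I*√1985 + 148/3 = 148/3 + I*√1985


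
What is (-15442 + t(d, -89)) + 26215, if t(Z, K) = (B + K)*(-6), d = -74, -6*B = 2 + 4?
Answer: 11313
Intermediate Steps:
B = -1 (B = -(2 + 4)/6 = -⅙*6 = -1)
t(Z, K) = 6 - 6*K (t(Z, K) = (-1 + K)*(-6) = 6 - 6*K)
(-15442 + t(d, -89)) + 26215 = (-15442 + (6 - 6*(-89))) + 26215 = (-15442 + (6 + 534)) + 26215 = (-15442 + 540) + 26215 = -14902 + 26215 = 11313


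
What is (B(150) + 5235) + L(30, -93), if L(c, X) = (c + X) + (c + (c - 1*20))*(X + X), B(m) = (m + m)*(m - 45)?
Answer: 29232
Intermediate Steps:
B(m) = 2*m*(-45 + m) (B(m) = (2*m)*(-45 + m) = 2*m*(-45 + m))
L(c, X) = X + c + 2*X*(-20 + 2*c) (L(c, X) = (X + c) + (c + (c - 20))*(2*X) = (X + c) + (c + (-20 + c))*(2*X) = (X + c) + (-20 + 2*c)*(2*X) = (X + c) + 2*X*(-20 + 2*c) = X + c + 2*X*(-20 + 2*c))
(B(150) + 5235) + L(30, -93) = (2*150*(-45 + 150) + 5235) + (30 - 39*(-93) + 4*(-93)*30) = (2*150*105 + 5235) + (30 + 3627 - 11160) = (31500 + 5235) - 7503 = 36735 - 7503 = 29232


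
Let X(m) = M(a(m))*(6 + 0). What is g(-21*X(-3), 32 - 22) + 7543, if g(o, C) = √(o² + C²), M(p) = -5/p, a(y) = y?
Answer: 7543 + 10*√442 ≈ 7753.2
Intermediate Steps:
X(m) = -30/m (X(m) = (-5/m)*(6 + 0) = -5/m*6 = -30/m)
g(o, C) = √(C² + o²)
g(-21*X(-3), 32 - 22) + 7543 = √((32 - 22)² + (-(-630)/(-3))²) + 7543 = √(10² + (-(-630)*(-1)/3)²) + 7543 = √(100 + (-21*10)²) + 7543 = √(100 + (-210)²) + 7543 = √(100 + 44100) + 7543 = √44200 + 7543 = 10*√442 + 7543 = 7543 + 10*√442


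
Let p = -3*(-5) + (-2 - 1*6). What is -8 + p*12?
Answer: 76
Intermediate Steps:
p = 7 (p = 15 + (-2 - 6) = 15 - 8 = 7)
-8 + p*12 = -8 + 7*12 = -8 + 84 = 76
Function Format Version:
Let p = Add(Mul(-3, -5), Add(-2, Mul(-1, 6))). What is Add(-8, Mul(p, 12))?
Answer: 76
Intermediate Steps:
p = 7 (p = Add(15, Add(-2, -6)) = Add(15, -8) = 7)
Add(-8, Mul(p, 12)) = Add(-8, Mul(7, 12)) = Add(-8, 84) = 76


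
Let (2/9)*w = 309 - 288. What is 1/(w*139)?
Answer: 2/26271 ≈ 7.6130e-5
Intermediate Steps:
w = 189/2 (w = 9*(309 - 288)/2 = (9/2)*21 = 189/2 ≈ 94.500)
1/(w*139) = 1/((189/2)*139) = 1/(26271/2) = 2/26271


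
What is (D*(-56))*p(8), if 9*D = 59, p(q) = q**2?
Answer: -211456/9 ≈ -23495.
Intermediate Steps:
D = 59/9 (D = (1/9)*59 = 59/9 ≈ 6.5556)
(D*(-56))*p(8) = ((59/9)*(-56))*8**2 = -3304/9*64 = -211456/9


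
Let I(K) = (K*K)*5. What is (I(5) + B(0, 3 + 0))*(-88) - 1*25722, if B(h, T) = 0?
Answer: -36722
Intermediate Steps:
I(K) = 5*K² (I(K) = K²*5 = 5*K²)
(I(5) + B(0, 3 + 0))*(-88) - 1*25722 = (5*5² + 0)*(-88) - 1*25722 = (5*25 + 0)*(-88) - 25722 = (125 + 0)*(-88) - 25722 = 125*(-88) - 25722 = -11000 - 25722 = -36722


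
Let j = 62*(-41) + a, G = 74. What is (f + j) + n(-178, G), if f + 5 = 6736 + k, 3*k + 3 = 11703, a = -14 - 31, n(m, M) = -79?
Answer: 7965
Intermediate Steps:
a = -45
k = 3900 (k = -1 + (⅓)*11703 = -1 + 3901 = 3900)
j = -2587 (j = 62*(-41) - 45 = -2542 - 45 = -2587)
f = 10631 (f = -5 + (6736 + 3900) = -5 + 10636 = 10631)
(f + j) + n(-178, G) = (10631 - 2587) - 79 = 8044 - 79 = 7965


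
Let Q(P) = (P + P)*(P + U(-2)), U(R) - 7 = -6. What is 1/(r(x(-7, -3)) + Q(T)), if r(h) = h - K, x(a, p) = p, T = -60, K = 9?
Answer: 1/7068 ≈ 0.00014148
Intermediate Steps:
U(R) = 1 (U(R) = 7 - 6 = 1)
Q(P) = 2*P*(1 + P) (Q(P) = (P + P)*(P + 1) = (2*P)*(1 + P) = 2*P*(1 + P))
r(h) = -9 + h (r(h) = h - 1*9 = h - 9 = -9 + h)
1/(r(x(-7, -3)) + Q(T)) = 1/((-9 - 3) + 2*(-60)*(1 - 60)) = 1/(-12 + 2*(-60)*(-59)) = 1/(-12 + 7080) = 1/7068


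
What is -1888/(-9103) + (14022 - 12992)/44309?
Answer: 93031482/403344827 ≈ 0.23065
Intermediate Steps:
-1888/(-9103) + (14022 - 12992)/44309 = -1888*(-1/9103) + 1030*(1/44309) = 1888/9103 + 1030/44309 = 93031482/403344827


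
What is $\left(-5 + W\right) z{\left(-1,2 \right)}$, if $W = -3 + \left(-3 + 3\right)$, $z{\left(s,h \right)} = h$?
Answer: $-16$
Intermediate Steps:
$W = -3$ ($W = -3 + 0 = -3$)
$\left(-5 + W\right) z{\left(-1,2 \right)} = \left(-5 - 3\right) 2 = \left(-8\right) 2 = -16$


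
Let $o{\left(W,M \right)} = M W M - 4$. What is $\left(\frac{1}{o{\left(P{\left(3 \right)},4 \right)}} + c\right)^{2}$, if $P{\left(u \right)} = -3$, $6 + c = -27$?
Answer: $\frac{2948089}{2704} \approx 1090.3$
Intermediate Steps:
$c = -33$ ($c = -6 - 27 = -33$)
$o{\left(W,M \right)} = -4 + W M^{2}$ ($o{\left(W,M \right)} = W M^{2} - 4 = -4 + W M^{2}$)
$\left(\frac{1}{o{\left(P{\left(3 \right)},4 \right)}} + c\right)^{2} = \left(\frac{1}{-4 - 3 \cdot 4^{2}} - 33\right)^{2} = \left(\frac{1}{-4 - 48} - 33\right)^{2} = \left(\frac{1}{-52} - 33\right)^{2} = \left(- \frac{1}{52} - 33\right)^{2} = \left(- \frac{1717}{52}\right)^{2} = \frac{2948089}{2704}$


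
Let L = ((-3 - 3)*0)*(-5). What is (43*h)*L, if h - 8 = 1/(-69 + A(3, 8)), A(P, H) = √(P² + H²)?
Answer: 0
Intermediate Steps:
L = 0 (L = -6*0*(-5) = 0*(-5) = 0)
A(P, H) = √(H² + P²)
h = 8 + 1/(-69 + √73) (h = 8 + 1/(-69 + √(8² + 3²)) = 8 + 1/(-69 + √(64 + 9)) = 8 + 1/(-69 + √73) ≈ 7.9835)
(43*h)*L = (43*(37435/4688 - √73/4688))*0 = (1609705/4688 - 43*√73/4688)*0 = 0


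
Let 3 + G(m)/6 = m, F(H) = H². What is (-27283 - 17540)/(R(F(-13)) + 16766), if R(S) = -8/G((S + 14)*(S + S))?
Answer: -8317042119/3110981594 ≈ -2.6734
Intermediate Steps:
G(m) = -18 + 6*m
R(S) = -8/(-18 + 12*S*(14 + S)) (R(S) = -8/(-18 + 6*((S + 14)*(S + S))) = -8/(-18 + 6*((14 + S)*(2*S))) = -8/(-18 + 6*(2*S*(14 + S))) = -8/(-18 + 12*S*(14 + S)))
(-27283 - 17540)/(R(F(-13)) + 16766) = (-27283 - 17540)/(-4/(-9 + 6*(-13)²*(14 + (-13)²)) + 16766) = -44823/(-4/(-9 + 6*169*(14 + 169)) + 16766) = -44823/(-4/(-9 + 6*169*183) + 16766) = -44823/(-4/(-9 + 185562) + 16766) = -44823/(-4/185553 + 16766) = -44823/3110981594/185553 = -44823*185553/3110981594 = -8317042119/3110981594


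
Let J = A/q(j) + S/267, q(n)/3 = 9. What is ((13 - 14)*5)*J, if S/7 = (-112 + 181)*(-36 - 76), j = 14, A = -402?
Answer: 871070/801 ≈ 1087.5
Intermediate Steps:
S = -54096 (S = 7*((-112 + 181)*(-36 - 76)) = 7*(69*(-112)) = 7*(-7728) = -54096)
q(n) = 27 (q(n) = 3*9 = 27)
J = -174214/801 (J = -402/27 - 54096/267 = -402*1/27 - 54096*1/267 = -134/9 - 18032/89 = -174214/801 ≈ -217.50)
((13 - 14)*5)*J = ((13 - 14)*5)*(-174214/801) = -1*5*(-174214/801) = -5*(-174214/801) = 871070/801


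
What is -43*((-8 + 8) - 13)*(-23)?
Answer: -12857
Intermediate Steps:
-43*((-8 + 8) - 13)*(-23) = -43*(0 - 13)*(-23) = -43*(-13)*(-23) = 559*(-23) = -12857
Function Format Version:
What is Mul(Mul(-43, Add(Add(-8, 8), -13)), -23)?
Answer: -12857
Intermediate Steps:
Mul(Mul(-43, Add(Add(-8, 8), -13)), -23) = Mul(Mul(-43, Add(0, -13)), -23) = Mul(Mul(-43, -13), -23) = Mul(559, -23) = -12857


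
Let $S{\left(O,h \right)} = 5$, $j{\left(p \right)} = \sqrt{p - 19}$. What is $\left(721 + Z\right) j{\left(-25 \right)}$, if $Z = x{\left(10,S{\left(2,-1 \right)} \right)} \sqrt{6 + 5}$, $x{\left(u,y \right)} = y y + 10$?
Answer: $i \left(770 + 1442 \sqrt{11}\right) \approx 5552.6 i$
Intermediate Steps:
$j{\left(p \right)} = \sqrt{-19 + p}$
$x{\left(u,y \right)} = 10 + y^{2}$ ($x{\left(u,y \right)} = y^{2} + 10 = 10 + y^{2}$)
$Z = 35 \sqrt{11}$ ($Z = \left(10 + 5^{2}\right) \sqrt{6 + 5} = \left(10 + 25\right) \sqrt{11} = 35 \sqrt{11} \approx 116.08$)
$\left(721 + Z\right) j{\left(-25 \right)} = \left(721 + 35 \sqrt{11}\right) \sqrt{-19 - 25} = \left(721 + 35 \sqrt{11}\right) \sqrt{-44} = \left(721 + 35 \sqrt{11}\right) 2 i \sqrt{11} = 2 i \sqrt{11} \left(721 + 35 \sqrt{11}\right)$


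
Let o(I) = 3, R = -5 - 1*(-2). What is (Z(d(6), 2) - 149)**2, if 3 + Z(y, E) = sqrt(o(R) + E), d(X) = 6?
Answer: (152 - sqrt(5))**2 ≈ 22429.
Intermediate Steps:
R = -3 (R = -5 + 2 = -3)
Z(y, E) = -3 + sqrt(3 + E)
(Z(d(6), 2) - 149)**2 = ((-3 + sqrt(3 + 2)) - 149)**2 = ((-3 + sqrt(5)) - 149)**2 = (-152 + sqrt(5))**2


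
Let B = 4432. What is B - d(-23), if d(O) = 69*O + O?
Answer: 6042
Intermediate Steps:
d(O) = 70*O
B - d(-23) = 4432 - 70*(-23) = 4432 - 1*(-1610) = 4432 + 1610 = 6042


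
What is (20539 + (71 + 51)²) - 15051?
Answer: 20372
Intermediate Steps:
(20539 + (71 + 51)²) - 15051 = (20539 + 122²) - 15051 = (20539 + 14884) - 15051 = 35423 - 15051 = 20372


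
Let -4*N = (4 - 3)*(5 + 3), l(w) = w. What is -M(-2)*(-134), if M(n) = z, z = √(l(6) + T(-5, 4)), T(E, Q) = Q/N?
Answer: 268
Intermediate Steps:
N = -2 (N = -(4 - 3)*(5 + 3)/4 = -8/4 = -¼*8 = -2)
T(E, Q) = -Q/2 (T(E, Q) = Q/(-2) = Q*(-½) = -Q/2)
z = 2 (z = √(6 - ½*4) = √(6 - 2) = √4 = 2)
M(n) = 2
-M(-2)*(-134) = -2*(-134) = -1*(-268) = 268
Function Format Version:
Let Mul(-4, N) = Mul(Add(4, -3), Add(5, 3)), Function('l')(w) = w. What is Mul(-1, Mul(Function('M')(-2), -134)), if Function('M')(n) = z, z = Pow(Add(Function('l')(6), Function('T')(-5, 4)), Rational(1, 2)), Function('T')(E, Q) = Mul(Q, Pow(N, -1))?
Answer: 268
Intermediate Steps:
N = -2 (N = Mul(Rational(-1, 4), Mul(Add(4, -3), Add(5, 3))) = Mul(Rational(-1, 4), Mul(1, 8)) = Mul(Rational(-1, 4), 8) = -2)
Function('T')(E, Q) = Mul(Rational(-1, 2), Q) (Function('T')(E, Q) = Mul(Q, Pow(-2, -1)) = Mul(Q, Rational(-1, 2)) = Mul(Rational(-1, 2), Q))
z = 2 (z = Pow(Add(6, Mul(Rational(-1, 2), 4)), Rational(1, 2)) = Pow(Add(6, -2), Rational(1, 2)) = Pow(4, Rational(1, 2)) = 2)
Function('M')(n) = 2
Mul(-1, Mul(Function('M')(-2), -134)) = Mul(-1, Mul(2, -134)) = Mul(-1, -268) = 268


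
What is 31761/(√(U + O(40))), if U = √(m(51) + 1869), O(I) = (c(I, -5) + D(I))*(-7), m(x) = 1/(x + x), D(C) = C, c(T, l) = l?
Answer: -31761*I*√102/√(24990 - √19445178) ≈ -2236.0*I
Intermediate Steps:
m(x) = 1/(2*x)
O(I) = 35 - 7*I (O(I) = (-5 + I)*(-7) = 35 - 7*I)
U = √19445178/102 (U = √((½)/51 + 1869) = √((½)*(1/51) + 1869) = √(1/102 + 1869) = √(190639/102) = √19445178/102 ≈ 43.232)
31761/(√(U + O(40))) = 31761/(√(√19445178/102 + (35 - 7*40))) = 31761/(√(√19445178/102 + (35 - 280))) = 31761/(√(√19445178/102 - 245)) = 31761/(√(-245 + √19445178/102)) = 31761/√(-245 + √19445178/102)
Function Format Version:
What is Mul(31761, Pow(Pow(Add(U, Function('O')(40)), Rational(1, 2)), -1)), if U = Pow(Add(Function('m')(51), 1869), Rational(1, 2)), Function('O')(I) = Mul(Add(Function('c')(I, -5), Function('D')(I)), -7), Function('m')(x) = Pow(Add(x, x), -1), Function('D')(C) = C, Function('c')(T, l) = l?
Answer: Mul(-31761, I, Pow(102, Rational(1, 2)), Pow(Add(24990, Mul(-1, Pow(19445178, Rational(1, 2)))), Rational(-1, 2))) ≈ Mul(-2236.0, I)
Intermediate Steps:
Function('m')(x) = Mul(Rational(1, 2), Pow(x, -1)) (Function('m')(x) = Pow(Mul(2, x), -1) = Mul(Rational(1, 2), Pow(x, -1)))
Function('O')(I) = Add(35, Mul(-7, I)) (Function('O')(I) = Mul(Add(-5, I), -7) = Add(35, Mul(-7, I)))
U = Mul(Rational(1, 102), Pow(19445178, Rational(1, 2))) (U = Pow(Add(Mul(Rational(1, 2), Pow(51, -1)), 1869), Rational(1, 2)) = Pow(Add(Mul(Rational(1, 2), Rational(1, 51)), 1869), Rational(1, 2)) = Pow(Add(Rational(1, 102), 1869), Rational(1, 2)) = Pow(Rational(190639, 102), Rational(1, 2)) = Mul(Rational(1, 102), Pow(19445178, Rational(1, 2))) ≈ 43.232)
Mul(31761, Pow(Pow(Add(U, Function('O')(40)), Rational(1, 2)), -1)) = Mul(31761, Pow(Pow(Add(Mul(Rational(1, 102), Pow(19445178, Rational(1, 2))), Add(35, Mul(-7, 40))), Rational(1, 2)), -1)) = Mul(31761, Pow(Pow(Add(Mul(Rational(1, 102), Pow(19445178, Rational(1, 2))), Add(35, -280)), Rational(1, 2)), -1)) = Mul(31761, Pow(Pow(Add(Mul(Rational(1, 102), Pow(19445178, Rational(1, 2))), -245), Rational(1, 2)), -1)) = Mul(31761, Pow(Pow(Add(-245, Mul(Rational(1, 102), Pow(19445178, Rational(1, 2)))), Rational(1, 2)), -1)) = Mul(31761, Pow(Add(-245, Mul(Rational(1, 102), Pow(19445178, Rational(1, 2)))), Rational(-1, 2)))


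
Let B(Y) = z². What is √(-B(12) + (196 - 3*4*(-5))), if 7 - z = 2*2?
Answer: √247 ≈ 15.716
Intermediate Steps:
z = 3 (z = 7 - 2*2 = 7 - 1*4 = 7 - 4 = 3)
B(Y) = 9 (B(Y) = 3² = 9)
√(-B(12) + (196 - 3*4*(-5))) = √(-1*9 + (196 - 3*4*(-5))) = √(-9 + (196 - 12*(-5))) = √(-9 + (196 - 1*(-60))) = √(-9 + (196 + 60)) = √(-9 + 256) = √247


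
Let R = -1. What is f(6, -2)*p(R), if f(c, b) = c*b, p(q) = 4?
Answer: -48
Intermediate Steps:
f(c, b) = b*c
f(6, -2)*p(R) = -2*6*4 = -12*4 = -48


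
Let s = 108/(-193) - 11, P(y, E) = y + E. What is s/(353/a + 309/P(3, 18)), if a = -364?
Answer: -812084/965579 ≈ -0.84103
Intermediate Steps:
P(y, E) = E + y
s = -2231/193 (s = 108*(-1/193) - 11 = -108/193 - 11 = -2231/193 ≈ -11.560)
s/(353/a + 309/P(3, 18)) = -2231/(193*(353/(-364) + 309/(18 + 3))) = -2231/(193*(353*(-1/364) + 309/21)) = -2231/(193*(-353/364 + 309*(1/21))) = -2231/(193*(-353/364 + 103/7)) = -2231/(193*5003/364) = -2231/193*364/5003 = -812084/965579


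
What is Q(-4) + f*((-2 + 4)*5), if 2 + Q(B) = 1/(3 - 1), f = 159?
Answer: 3177/2 ≈ 1588.5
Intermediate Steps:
Q(B) = -3/2 (Q(B) = -2 + 1/(3 - 1) = -2 + 1/2 = -2 + ½ = -3/2)
Q(-4) + f*((-2 + 4)*5) = -3/2 + 159*((-2 + 4)*5) = -3/2 + 159*(2*5) = -3/2 + 159*10 = -3/2 + 1590 = 3177/2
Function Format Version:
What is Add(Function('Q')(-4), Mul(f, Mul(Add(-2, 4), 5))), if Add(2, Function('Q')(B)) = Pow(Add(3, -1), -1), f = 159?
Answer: Rational(3177, 2) ≈ 1588.5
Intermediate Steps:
Function('Q')(B) = Rational(-3, 2) (Function('Q')(B) = Add(-2, Pow(Add(3, -1), -1)) = Add(-2, Pow(2, -1)) = Add(-2, Rational(1, 2)) = Rational(-3, 2))
Add(Function('Q')(-4), Mul(f, Mul(Add(-2, 4), 5))) = Add(Rational(-3, 2), Mul(159, Mul(Add(-2, 4), 5))) = Add(Rational(-3, 2), Mul(159, Mul(2, 5))) = Add(Rational(-3, 2), Mul(159, 10)) = Add(Rational(-3, 2), 1590) = Rational(3177, 2)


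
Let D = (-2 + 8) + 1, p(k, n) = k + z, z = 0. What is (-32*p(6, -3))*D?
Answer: -1344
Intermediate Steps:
p(k, n) = k (p(k, n) = k + 0 = k)
D = 7 (D = 6 + 1 = 7)
(-32*p(6, -3))*D = -32*6*7 = -192*7 = -1344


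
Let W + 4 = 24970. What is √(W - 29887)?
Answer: I*√4921 ≈ 70.15*I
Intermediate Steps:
W = 24966 (W = -4 + 24970 = 24966)
√(W - 29887) = √(24966 - 29887) = √(-4921) = I*√4921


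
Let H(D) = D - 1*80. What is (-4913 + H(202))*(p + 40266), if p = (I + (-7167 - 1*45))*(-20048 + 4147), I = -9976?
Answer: -1309603819314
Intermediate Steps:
H(D) = -80 + D (H(D) = D - 80 = -80 + D)
p = 273306388 (p = (-9976 + (-7167 - 1*45))*(-20048 + 4147) = (-9976 + (-7167 - 45))*(-15901) = (-9976 - 7212)*(-15901) = -17188*(-15901) = 273306388)
(-4913 + H(202))*(p + 40266) = (-4913 + (-80 + 202))*(273306388 + 40266) = (-4913 + 122)*273346654 = -4791*273346654 = -1309603819314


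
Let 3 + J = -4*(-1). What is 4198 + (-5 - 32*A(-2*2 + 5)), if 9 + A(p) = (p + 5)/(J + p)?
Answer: 4385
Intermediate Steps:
J = 1 (J = -3 - 4*(-1) = -3 + 4 = 1)
A(p) = -9 + (5 + p)/(1 + p) (A(p) = -9 + (p + 5)/(1 + p) = -9 + (5 + p)/(1 + p))
4198 + (-5 - 32*A(-2*2 + 5)) = 4198 + (-5 - 128*(-1 - 2*(-2*2 + 5))/(1 + (-2*2 + 5))) = 4198 + (-5 - 128*(-1 - 2*(-4 + 5))/(1 + (-4 + 5))) = 4198 + (-5 - 128*(-1 - 2*1)/(1 + 1)) = 4198 + (-5 - 128*(-1 - 2)/2) = 4198 + (-5 - 128*(-3)/2) = 4198 + (-5 - 32*(-6)) = 4198 + (-5 + 192) = 4198 + 187 = 4385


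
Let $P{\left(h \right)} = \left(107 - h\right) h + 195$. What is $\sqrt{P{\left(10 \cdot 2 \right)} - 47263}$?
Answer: $4 i \sqrt{2833} \approx 212.9 i$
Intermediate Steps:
$P{\left(h \right)} = 195 + h \left(107 - h\right)$ ($P{\left(h \right)} = h \left(107 - h\right) + 195 = 195 + h \left(107 - h\right)$)
$\sqrt{P{\left(10 \cdot 2 \right)} - 47263} = \sqrt{\left(195 - \left(10 \cdot 2\right)^{2} + 107 \cdot 10 \cdot 2\right) - 47263} = \sqrt{\left(195 - 20^{2} + 107 \cdot 20\right) - 47263} = \sqrt{\left(195 - 400 + 2140\right) - 47263} = \sqrt{1935 - 47263} = \sqrt{-45328} = 4 i \sqrt{2833}$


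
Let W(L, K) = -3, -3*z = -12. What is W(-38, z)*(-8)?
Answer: 24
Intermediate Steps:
z = 4 (z = -⅓*(-12) = 4)
W(-38, z)*(-8) = -3*(-8) = 24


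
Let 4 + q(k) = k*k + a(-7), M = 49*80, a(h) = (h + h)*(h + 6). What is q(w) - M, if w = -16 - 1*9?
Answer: -3285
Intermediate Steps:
a(h) = 2*h*(6 + h) (a(h) = (2*h)*(6 + h) = 2*h*(6 + h))
w = -25 (w = -16 - 9 = -25)
M = 3920
q(k) = 10 + k² (q(k) = -4 + (k*k + 2*(-7)*(6 - 7)) = -4 + (k² + 2*(-7)*(-1)) = -4 + (k² + 14) = -4 + (14 + k²) = 10 + k²)
q(w) - M = (10 + (-25)²) - 1*3920 = (10 + 625) - 3920 = 635 - 3920 = -3285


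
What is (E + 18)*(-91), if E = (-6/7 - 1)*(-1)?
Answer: -1807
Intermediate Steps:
E = 13/7 (E = (-6*1/7 - 1)*(-1) = (-6/7 - 1)*(-1) = -13/7*(-1) = 13/7 ≈ 1.8571)
(E + 18)*(-91) = (13/7 + 18)*(-91) = (139/7)*(-91) = -1807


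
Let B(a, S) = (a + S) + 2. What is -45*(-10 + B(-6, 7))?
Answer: 315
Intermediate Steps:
B(a, S) = 2 + S + a (B(a, S) = (S + a) + 2 = 2 + S + a)
-45*(-10 + B(-6, 7)) = -45*(-10 + (2 + 7 - 6)) = -45*(-10 + 3) = -45*(-7) = 315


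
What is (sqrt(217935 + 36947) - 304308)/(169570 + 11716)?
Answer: -152154/90643 + sqrt(254882)/181286 ≈ -1.6758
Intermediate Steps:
(sqrt(217935 + 36947) - 304308)/(169570 + 11716) = (sqrt(254882) - 304308)/181286 = (-304308 + sqrt(254882))*(1/181286) = -152154/90643 + sqrt(254882)/181286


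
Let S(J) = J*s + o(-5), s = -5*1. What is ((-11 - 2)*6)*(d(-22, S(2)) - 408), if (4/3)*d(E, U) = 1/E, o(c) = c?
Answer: 1400373/44 ≈ 31827.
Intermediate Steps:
s = -5
S(J) = -5 - 5*J (S(J) = J*(-5) - 5 = -5*J - 5 = -5 - 5*J)
d(E, U) = 3/(4*E)
((-11 - 2)*6)*(d(-22, S(2)) - 408) = ((-11 - 2)*6)*((3/4)/(-22) - 408) = (-13*6)*((3/4)*(-1/22) - 408) = -78*(-3/88 - 408) = -78*(-35907/88) = 1400373/44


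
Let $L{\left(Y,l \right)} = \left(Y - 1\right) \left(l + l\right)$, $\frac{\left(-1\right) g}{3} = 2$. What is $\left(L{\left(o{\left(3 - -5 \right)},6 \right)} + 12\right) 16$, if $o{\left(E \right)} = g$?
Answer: $-1152$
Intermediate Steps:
$g = -6$ ($g = \left(-3\right) 2 = -6$)
$o{\left(E \right)} = -6$
$L{\left(Y,l \right)} = 2 l \left(-1 + Y\right)$ ($L{\left(Y,l \right)} = \left(-1 + Y\right) 2 l = 2 l \left(-1 + Y\right)$)
$\left(L{\left(o{\left(3 - -5 \right)},6 \right)} + 12\right) 16 = \left(2 \cdot 6 \left(-1 - 6\right) + 12\right) 16 = \left(2 \cdot 6 \left(-7\right) + 12\right) 16 = \left(-84 + 12\right) 16 = \left(-72\right) 16 = -1152$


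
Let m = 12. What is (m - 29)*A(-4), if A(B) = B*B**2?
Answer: 1088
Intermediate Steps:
A(B) = B**3
(m - 29)*A(-4) = (12 - 29)*(-4)**3 = -17*(-64) = 1088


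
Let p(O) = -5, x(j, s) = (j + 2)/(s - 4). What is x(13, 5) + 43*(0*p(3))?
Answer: 15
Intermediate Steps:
x(j, s) = (2 + j)/(-4 + s)
x(13, 5) + 43*(0*p(3)) = (2 + 13)/(-4 + 5) + 43*(0*(-5)) = 15/1 + 43*0 = 1*15 + 0 = 15 + 0 = 15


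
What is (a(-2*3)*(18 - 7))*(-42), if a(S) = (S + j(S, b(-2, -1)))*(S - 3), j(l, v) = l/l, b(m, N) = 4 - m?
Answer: -20790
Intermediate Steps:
j(l, v) = 1
a(S) = (1 + S)*(-3 + S) (a(S) = (S + 1)*(S - 3) = (1 + S)*(-3 + S))
(a(-2*3)*(18 - 7))*(-42) = ((-3 + (-2*3)² - (-4)*3)*(18 - 7))*(-42) = ((-3 + (-6)² - 2*(-6))*11)*(-42) = ((-3 + 36 + 12)*11)*(-42) = (45*11)*(-42) = 495*(-42) = -20790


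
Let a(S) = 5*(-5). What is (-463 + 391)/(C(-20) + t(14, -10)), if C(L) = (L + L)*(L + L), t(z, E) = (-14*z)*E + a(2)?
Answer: -72/3535 ≈ -0.020368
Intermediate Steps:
a(S) = -25
t(z, E) = -25 - 14*E*z (t(z, E) = (-14*z)*E - 25 = -14*E*z - 25 = -25 - 14*E*z)
C(L) = 4*L**2 (C(L) = (2*L)*(2*L) = 4*L**2)
(-463 + 391)/(C(-20) + t(14, -10)) = (-463 + 391)/(4*(-20)**2 + (-25 - 14*(-10)*14)) = -72/(4*400 + (-25 + 1960)) = -72/(1600 + 1935) = -72/3535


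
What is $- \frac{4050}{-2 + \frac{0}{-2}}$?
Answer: $2025$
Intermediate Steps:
$- \frac{4050}{-2 + \frac{0}{-2}} = - \frac{4050}{-2 + 0 \left(- \frac{1}{2}\right)} = - \frac{4050}{-2 + 0} = - \frac{4050}{-2} = \left(-4050\right) \left(- \frac{1}{2}\right) = 2025$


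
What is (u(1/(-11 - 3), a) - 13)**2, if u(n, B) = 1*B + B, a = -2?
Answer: 289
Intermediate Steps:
u(n, B) = 2*B (u(n, B) = B + B = 2*B)
(u(1/(-11 - 3), a) - 13)**2 = (2*(-2) - 13)**2 = (-4 - 13)**2 = (-17)**2 = 289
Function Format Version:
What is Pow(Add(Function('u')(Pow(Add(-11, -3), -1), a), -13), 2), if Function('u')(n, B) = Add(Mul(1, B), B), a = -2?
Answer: 289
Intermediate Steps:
Function('u')(n, B) = Mul(2, B) (Function('u')(n, B) = Add(B, B) = Mul(2, B))
Pow(Add(Function('u')(Pow(Add(-11, -3), -1), a), -13), 2) = Pow(Add(Mul(2, -2), -13), 2) = Pow(Add(-4, -13), 2) = Pow(-17, 2) = 289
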